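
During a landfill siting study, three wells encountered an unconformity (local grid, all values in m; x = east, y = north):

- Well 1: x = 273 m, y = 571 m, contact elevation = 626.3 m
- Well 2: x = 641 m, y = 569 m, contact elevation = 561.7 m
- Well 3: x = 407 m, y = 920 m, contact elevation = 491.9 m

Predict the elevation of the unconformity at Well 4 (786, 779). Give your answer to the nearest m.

469 m

Two edge vectors: Well 1→Well 2 = (368, -2, -64.6), Well 1→Well 3 = (134, 349, -134.4).
Normal n = (Well 1→Well 2) × (Well 1→Well 3) = (22814.2, 40802.8, 128700).
So ∂z/∂x = −n_x/n_z = −0.17727 and ∂z/∂y = −n_y/n_z = −0.31704.
Intercept c from Well 1: 626.3 + 48.39 + 181.03 = 855.72.
At (786, 779): z = −139.3 − 247.0 + 855.72 = 469.4 m.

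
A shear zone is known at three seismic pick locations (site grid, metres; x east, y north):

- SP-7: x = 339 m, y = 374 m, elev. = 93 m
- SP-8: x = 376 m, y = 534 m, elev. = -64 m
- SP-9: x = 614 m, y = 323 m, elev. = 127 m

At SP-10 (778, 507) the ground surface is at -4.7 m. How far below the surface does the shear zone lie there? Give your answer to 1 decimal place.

Let the plane be z = a·x + b·y + c.
SP-8−SP-7: 37a + 160b = −157;  SP-9−SP-7: 275a − 51b = 34.
Solving gives a = −0.05594, b = −0.96831.
Then c = 93 − a·339 − b·374 = 474.11.
At (778, 507): z_contact = −43.52 − 490.93 + 474.11 = -60.34 m.
Depth below ground = -4.7 − (-60.34) = 55.6 m.

55.6 m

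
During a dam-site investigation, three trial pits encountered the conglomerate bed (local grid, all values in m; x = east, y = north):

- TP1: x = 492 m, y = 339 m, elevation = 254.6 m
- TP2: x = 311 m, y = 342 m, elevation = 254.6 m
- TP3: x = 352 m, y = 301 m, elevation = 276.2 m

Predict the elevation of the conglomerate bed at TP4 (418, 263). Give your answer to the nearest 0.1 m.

Let the plane be z = a·x + b·y + c.
TP2−TP1: −181a + 3b = 0;  TP3−TP1: −140a − 38b = 21.6.
Solving gives a = −0.00888, b = −0.53571.
Then c = 254.6 − a·492 − b·339 = 440.57.
At (418, 263): z = −3.7 − 140.9 + 440.57 = 296.0 m.

296.0 m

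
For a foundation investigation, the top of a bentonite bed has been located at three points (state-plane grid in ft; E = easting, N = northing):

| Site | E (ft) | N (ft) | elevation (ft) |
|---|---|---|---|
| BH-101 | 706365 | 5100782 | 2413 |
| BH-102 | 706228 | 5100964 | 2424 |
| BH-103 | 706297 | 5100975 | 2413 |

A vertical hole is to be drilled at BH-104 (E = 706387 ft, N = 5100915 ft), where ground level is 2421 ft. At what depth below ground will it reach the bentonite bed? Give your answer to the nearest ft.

Two edge vectors: BH-101→BH-102 = (-137, 182, 11), BH-101→BH-103 = (-68, 193, 0).
Normal n = (BH-101→BH-102) × (BH-101→BH-103) = (-2123, -748, -14065).
So ∂z/∂E = −n_x/n_z = −0.15094205 and ∂z/∂N = −n_y/n_z = −0.05318166.
Intercept c from BH-101: 2413 + 106620.18 + 271268.04 = 380301.22.
At (706387, 5100915): z_contact = −106623.5 − 271275.1 + 380301.22 = 2402.6 ft.
Depth below ground = 2421 − 2402.6 = 18 ft.

18 ft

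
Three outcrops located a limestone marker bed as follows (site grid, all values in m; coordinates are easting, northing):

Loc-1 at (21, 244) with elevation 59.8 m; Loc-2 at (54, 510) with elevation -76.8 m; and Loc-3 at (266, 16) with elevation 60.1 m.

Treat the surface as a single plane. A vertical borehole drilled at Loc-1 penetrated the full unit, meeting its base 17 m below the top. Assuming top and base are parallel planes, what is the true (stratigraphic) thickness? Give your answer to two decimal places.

14.39 m

Let the plane be z = a·easting + b·northing + c.
Loc-2−Loc-1: 33a + 266b = −136.6;  Loc-3−Loc-1: 245a − 228b = 0.3.
Solving gives a = −0.42734, b = −0.46052.
|∇z| = √(a²+b²) = 0.62825, so dip δ = arctan(0.62825) = 32.14°.
True thickness = vertical thickness × cos δ = 17 × cos 32.14° = 14.39 m.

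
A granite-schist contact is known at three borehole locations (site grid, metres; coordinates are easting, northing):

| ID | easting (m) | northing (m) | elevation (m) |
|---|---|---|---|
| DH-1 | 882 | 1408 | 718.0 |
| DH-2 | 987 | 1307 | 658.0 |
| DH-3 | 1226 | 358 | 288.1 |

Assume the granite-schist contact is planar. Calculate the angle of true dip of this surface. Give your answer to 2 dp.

Let the plane be z = a·easting + b·northing + c.
DH-2−DH-1: 105a − 101b = −60;  DH-3−DH-1: 344a − 1050b = −429.9.
Solving gives a = −0.25932, b = 0.32447.
Gradient magnitude |∇z| = √(a² + b²) = √(0.06725 + 0.10528) = 0.41536.
True dip = arctan(0.41536) = 22.56°, dipping toward SE (azimuth ≈ 141°).

22.56°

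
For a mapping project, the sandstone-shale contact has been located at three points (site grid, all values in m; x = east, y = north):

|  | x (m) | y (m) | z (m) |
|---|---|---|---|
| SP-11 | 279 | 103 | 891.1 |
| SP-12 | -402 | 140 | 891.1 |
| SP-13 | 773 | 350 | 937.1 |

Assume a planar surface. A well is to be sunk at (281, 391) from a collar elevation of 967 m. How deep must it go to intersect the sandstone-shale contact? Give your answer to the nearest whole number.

28 m

Let the plane be z = a·x + b·y + c.
SP-12−SP-11: −681a + 37b = 0;  SP-13−SP-11: 494a + 247b = 46.
Solving gives a = 0.00913, b = 0.16798.
Then c = 891.1 − a·279 − b·103 = 871.25.
At (281, 391): z_contact = 2.6 + 65.7 + 871.25 = 939.5 m.
Depth below ground = 967 − 939.5 = 28 m.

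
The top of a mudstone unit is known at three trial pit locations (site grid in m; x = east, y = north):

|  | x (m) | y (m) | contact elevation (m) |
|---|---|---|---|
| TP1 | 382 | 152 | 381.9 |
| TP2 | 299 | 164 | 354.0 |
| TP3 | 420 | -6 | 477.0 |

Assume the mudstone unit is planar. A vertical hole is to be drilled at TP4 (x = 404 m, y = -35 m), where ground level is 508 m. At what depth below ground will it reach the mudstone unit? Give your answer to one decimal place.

19.5 m

Let the plane be z = a·x + b·y + c.
TP2−TP1: −83a + 12b = −27.9;  TP3−TP1: 38a − 158b = 95.1.
Solving gives a = 0.25810, b = −0.53982.
Then c = 381.9 − a·382 − b·152 = 365.36.
At (404, -35): z_contact = 104.27 + 18.89 + 365.36 = 488.53 m.
Depth below ground = 508 − 488.53 = 19.5 m.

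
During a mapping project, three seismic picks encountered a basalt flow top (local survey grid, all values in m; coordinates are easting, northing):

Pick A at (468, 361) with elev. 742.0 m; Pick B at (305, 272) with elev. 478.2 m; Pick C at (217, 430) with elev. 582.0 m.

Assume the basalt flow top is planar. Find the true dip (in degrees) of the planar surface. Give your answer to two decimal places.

Let the plane be z = a·easting + b·northing + c.
Pick B−Pick A: −163a − 89b = −263.8;  Pick C−Pick A: −251a + 69b = −160.
Solving gives a = 0.96594, b = 1.19496.
Gradient magnitude |∇z| = √(a² + b²) = √(0.93305 + 1.42792) = 1.53654.
True dip = arctan(1.53654) = 56.94°, dipping toward SW (azimuth ≈ 219°).

56.94°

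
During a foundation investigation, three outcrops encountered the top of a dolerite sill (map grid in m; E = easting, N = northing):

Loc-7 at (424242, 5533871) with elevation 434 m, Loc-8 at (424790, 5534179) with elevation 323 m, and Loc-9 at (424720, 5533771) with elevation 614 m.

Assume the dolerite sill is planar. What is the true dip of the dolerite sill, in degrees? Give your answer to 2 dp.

Let the plane be z = a·E + b·N + c.
Loc-8−Loc-7: 548a + 308b = −111;  Loc-9−Loc-7: 478a − 100b = 180.
Solving gives a = 0.21948, b = −0.75089.
Gradient magnitude |∇z| = √(a² + b²) = √(0.04817 + 0.56384) = 0.78231.
True dip = arctan(0.78231) = 38.04°, dipping toward NNW (azimuth ≈ 344°).

38.04°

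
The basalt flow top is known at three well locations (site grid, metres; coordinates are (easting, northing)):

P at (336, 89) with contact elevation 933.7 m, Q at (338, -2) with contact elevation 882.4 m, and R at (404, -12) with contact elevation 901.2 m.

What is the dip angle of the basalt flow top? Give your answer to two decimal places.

34.29°

Two edge vectors: P→Q = (2, -91, -51.3), P→R = (68, -101, -32.5).
Normal n = (P→Q) × (P→R) = (-2223.8, -3423.4, 5986).
So ∂z/∂E = −n_x/n_z = 0.37150 and ∂z/∂N = −n_y/n_z = 0.57190.
Gradient magnitude |∇z| = √(a² + b²) = √(0.13801 + 0.32707) = 0.68197.
True dip = arctan(0.68197) = 34.29°, dipping toward SSW (azimuth ≈ 213°).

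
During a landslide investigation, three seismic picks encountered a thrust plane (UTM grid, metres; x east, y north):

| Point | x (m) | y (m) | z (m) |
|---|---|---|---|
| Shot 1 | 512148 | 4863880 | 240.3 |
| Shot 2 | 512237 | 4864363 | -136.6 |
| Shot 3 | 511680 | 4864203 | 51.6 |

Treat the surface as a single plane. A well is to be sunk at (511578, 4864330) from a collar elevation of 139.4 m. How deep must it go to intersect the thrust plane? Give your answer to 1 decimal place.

171.8 m

Two edge vectors: Shot 1→Shot 2 = (89, 483, -376.9), Shot 1→Shot 3 = (-468, 323, -188.7).
Normal n = (Shot 1→Shot 2) × (Shot 1→Shot 3) = (30596.6, 193183.5, 254791).
So ∂z/∂x = −n_x/n_z = −0.120085089 and ∂z/∂y = −n_y/n_z = −0.758203783.
Intercept c from Shot 1: 240.3 + 61501.34 + 3687812.21 = 3749553.85.
At (511578, 4864330): z_contact = −61432.89 − 3688153.41 + 3749553.85 = -32.44 m.
Depth below ground = 139.4 − (-32.44) = 171.8 m.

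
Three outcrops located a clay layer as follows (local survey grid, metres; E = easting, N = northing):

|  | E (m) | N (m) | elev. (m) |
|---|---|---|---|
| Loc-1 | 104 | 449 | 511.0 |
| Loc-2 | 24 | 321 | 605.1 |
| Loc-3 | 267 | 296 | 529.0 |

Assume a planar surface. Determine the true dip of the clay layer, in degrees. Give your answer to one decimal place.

Two edge vectors: Loc-1→Loc-2 = (-80, -128, 94.1), Loc-1→Loc-3 = (163, -153, 18).
Normal n = (Loc-1→Loc-2) × (Loc-1→Loc-3) = (12093.3, 16778.3, 33104).
So ∂z/∂E = −n_x/n_z = −0.36531 and ∂z/∂N = −n_y/n_z = −0.50684.
Gradient magnitude |∇z| = √(a² + b²) = √(0.13345 + 0.25688) = 0.62477.
True dip = arctan(0.62477) = 32.0°, dipping toward NE (azimuth ≈ 036°).

32.0°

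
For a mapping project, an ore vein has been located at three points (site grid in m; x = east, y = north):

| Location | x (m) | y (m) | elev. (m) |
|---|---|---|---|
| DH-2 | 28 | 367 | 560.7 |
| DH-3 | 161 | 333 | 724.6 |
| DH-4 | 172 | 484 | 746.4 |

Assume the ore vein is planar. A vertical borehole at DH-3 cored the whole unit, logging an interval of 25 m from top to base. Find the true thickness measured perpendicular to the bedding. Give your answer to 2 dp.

15.64 m

Let the plane be z = a·x + b·y + c.
DH-3−DH-2: 133a − 34b = 163.9;  DH-4−DH-2: 144a + 117b = 185.7.
Solving gives a = 1.24603, b = 0.05360.
|∇z| = √(a²+b²) = 1.24719, so dip δ = arctan(1.24719) = 51.28°.
True thickness = vertical thickness × cos δ = 25 × cos 51.28° = 15.64 m.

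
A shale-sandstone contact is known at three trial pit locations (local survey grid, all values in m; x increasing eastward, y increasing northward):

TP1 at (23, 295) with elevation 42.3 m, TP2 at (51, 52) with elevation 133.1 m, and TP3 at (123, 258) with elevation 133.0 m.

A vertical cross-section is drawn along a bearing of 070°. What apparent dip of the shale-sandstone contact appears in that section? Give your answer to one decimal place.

Two edge vectors: TP1→TP2 = (28, -243, 90.8), TP1→TP3 = (100, -37, 90.7).
Normal n = (TP1→TP2) × (TP1→TP3) = (-18680.5, 6540.4, 23264).
So ∂z/∂x = −n_x/n_z = 0.80298 and ∂z/∂y = −n_y/n_z = −0.28114.
Unit vector along 070° is (sin 70°, cos 70°) = (0.9397, 0.3420).
Slope in that direction = a·(0.9397) + b·(0.3420) = 0.65840.
Apparent dip = arctan|0.65840| = 33.4° (true dip is 40.4°, so apparent ≤ true as expected).

33.4°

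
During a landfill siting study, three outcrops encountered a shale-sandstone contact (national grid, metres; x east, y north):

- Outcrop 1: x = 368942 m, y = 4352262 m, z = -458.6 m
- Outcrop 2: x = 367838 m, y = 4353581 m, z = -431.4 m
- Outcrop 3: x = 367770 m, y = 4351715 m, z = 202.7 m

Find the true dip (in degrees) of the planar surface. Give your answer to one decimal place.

Two edge vectors: Outcrop 1→Outcrop 2 = (-1104, 1319, 27.2), Outcrop 1→Outcrop 3 = (-1172, -547, 661.3).
Normal n = (Outcrop 1→Outcrop 2) × (Outcrop 1→Outcrop 3) = (887133.1, 698196.8, 2149756).
So ∂z/∂x = −n_x/n_z = −0.41267 and ∂z/∂y = −n_y/n_z = −0.32478.
Gradient magnitude |∇z| = √(a² + b²) = √(0.17029 + 0.10548) = 0.52514.
True dip = arctan(0.52514) = 27.7°, dipping toward NE (azimuth ≈ 052°).

27.7°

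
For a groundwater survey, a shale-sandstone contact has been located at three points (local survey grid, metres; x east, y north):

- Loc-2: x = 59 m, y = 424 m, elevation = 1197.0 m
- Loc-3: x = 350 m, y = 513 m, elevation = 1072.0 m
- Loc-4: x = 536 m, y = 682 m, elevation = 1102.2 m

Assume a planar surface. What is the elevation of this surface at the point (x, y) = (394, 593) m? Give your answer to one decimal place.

Two edge vectors: Loc-2→Loc-3 = (291, 89, -125), Loc-2→Loc-4 = (477, 258, -94.8).
Normal n = (Loc-2→Loc-3) × (Loc-2→Loc-4) = (23812.8, -32038.2, 32625).
So ∂z/∂x = −n_x/n_z = −0.72989 and ∂z/∂y = −n_y/n_z = 0.98201.
Intercept c from Loc-2: 1197 + 43.06 − 416.37 = 823.69.
At (394, 593): z = −287.6 + 582.3 + 823.69 = 1118.4 m.

1118.4 m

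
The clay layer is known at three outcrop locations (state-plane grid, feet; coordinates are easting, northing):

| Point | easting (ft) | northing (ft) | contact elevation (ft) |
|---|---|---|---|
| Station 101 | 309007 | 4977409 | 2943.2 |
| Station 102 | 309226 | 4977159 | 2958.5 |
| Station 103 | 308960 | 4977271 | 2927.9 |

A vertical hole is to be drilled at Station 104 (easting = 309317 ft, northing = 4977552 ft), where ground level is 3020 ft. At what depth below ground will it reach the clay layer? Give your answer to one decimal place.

Let the plane be z = a·easting + b·northing + c.
Station 102−Station 101: 219a − 250b = 15.3;  Station 103−Station 101: −47a − 138b = −15.3.
Solving gives a = 0.141437149, b = 0.062698942.
Then c = 2943.2 − a·309007 − b·4977409 = −352840.15.
At (309317, 4977552): z_contact = 43748.91 + 312087.24 − 352840.15 = 2996.01 ft.
Depth below ground = 3020 − 2996.01 = 24.0 ft.

24.0 ft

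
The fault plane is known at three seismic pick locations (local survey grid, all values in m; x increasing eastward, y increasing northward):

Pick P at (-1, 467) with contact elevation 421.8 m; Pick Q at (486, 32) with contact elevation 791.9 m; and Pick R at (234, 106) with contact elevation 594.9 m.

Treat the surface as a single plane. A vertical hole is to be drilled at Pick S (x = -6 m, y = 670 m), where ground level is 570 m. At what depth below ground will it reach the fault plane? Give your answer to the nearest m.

145 m

Let the plane be z = a·x + b·y + c.
Pick Q−Pick P: 487a − 435b = 370.1;  Pick R−Pick P: 235a − 361b = 173.1.
Solving gives a = 0.79242, b = 0.03634.
Then c = 421.8 − a·-1 − b·467 = 405.62.
At (-6, 670): z_contact = −4.8 + 24.3 + 405.62 = 425.2 m.
Depth below ground = 570 − 425.2 = 145 m.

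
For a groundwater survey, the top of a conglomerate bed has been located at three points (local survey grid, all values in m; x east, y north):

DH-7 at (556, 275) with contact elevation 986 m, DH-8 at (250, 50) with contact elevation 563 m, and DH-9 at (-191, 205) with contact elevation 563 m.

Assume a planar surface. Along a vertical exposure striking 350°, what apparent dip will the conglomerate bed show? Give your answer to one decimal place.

Two edge vectors: DH-7→DH-8 = (-306, -225, -423), DH-7→DH-9 = (-747, -70, -423).
Normal n = (DH-7→DH-8) × (DH-7→DH-9) = (65565, 186543, -146655).
So ∂z/∂x = −n_x/n_z = 0.44707 and ∂z/∂y = −n_y/n_z = 1.27199.
Unit vector along 350° is (sin 350°, cos 350°) = (-0.1736, 0.9848).
Slope in that direction = a·(-0.1736) + b·(0.9848) = 1.17503.
Apparent dip = arctan|1.17503| = 49.6° (true dip is 53.4°, so apparent ≤ true as expected).

49.6°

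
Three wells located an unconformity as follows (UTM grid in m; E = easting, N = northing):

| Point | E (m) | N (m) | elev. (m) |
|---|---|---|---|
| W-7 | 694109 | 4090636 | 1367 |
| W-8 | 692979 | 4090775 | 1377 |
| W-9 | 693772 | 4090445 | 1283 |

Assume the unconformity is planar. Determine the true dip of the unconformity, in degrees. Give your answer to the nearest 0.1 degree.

Two edge vectors: W-7→W-8 = (-1130, 139, 10), W-7→W-9 = (-337, -191, -84).
Normal n = (W-7→W-8) × (W-7→W-9) = (-9766, -98290, 262673).
So ∂z/∂E = −n_x/n_z = 0.03718 and ∂z/∂N = −n_y/n_z = 0.37419.
Gradient magnitude |∇z| = √(a² + b²) = √(0.00138 + 0.14002) = 0.37603.
True dip = arctan(0.37603) = 20.6°, dipping toward S (azimuth ≈ 186°).

20.6°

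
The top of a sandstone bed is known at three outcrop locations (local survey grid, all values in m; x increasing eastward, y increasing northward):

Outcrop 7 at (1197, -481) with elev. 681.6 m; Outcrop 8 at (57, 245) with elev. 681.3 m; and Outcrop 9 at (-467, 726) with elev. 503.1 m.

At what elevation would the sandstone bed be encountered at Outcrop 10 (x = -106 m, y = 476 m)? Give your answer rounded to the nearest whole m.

527 m

Two edge vectors: Outcrop 7→Outcrop 8 = (-1140, 726, -0.3), Outcrop 7→Outcrop 9 = (-1664, 1207, -178.5).
Normal n = (Outcrop 7→Outcrop 8) × (Outcrop 7→Outcrop 9) = (-129228.9, -202990.8, -167916).
So ∂z/∂x = −n_x/n_z = −0.76960 and ∂z/∂y = −n_y/n_z = −1.20888.
Intercept c from Outcrop 7: 681.6 + 921.22 − 581.47 = 1021.34.
At (-106, 476): z = 81.6 − 575.4 + 1021.34 = 527.5 m.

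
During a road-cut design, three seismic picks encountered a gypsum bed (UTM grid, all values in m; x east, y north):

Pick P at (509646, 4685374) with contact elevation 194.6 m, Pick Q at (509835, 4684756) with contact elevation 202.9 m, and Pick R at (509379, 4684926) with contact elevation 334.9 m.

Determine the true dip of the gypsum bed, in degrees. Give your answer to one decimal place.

Two edge vectors: Pick P→Pick Q = (189, -618, 8.3), Pick P→Pick R = (-267, -448, 140.3).
Normal n = (Pick P→Pick Q) × (Pick P→Pick R) = (-82987, -28732.8, -249678).
So ∂z/∂x = −n_x/n_z = −0.33238 and ∂z/∂y = −n_y/n_z = −0.11508.
Gradient magnitude |∇z| = √(a² + b²) = √(0.11047 + 0.01324) = 0.35173.
True dip = arctan(0.35173) = 19.4°, dipping toward ENE (azimuth ≈ 071°).

19.4°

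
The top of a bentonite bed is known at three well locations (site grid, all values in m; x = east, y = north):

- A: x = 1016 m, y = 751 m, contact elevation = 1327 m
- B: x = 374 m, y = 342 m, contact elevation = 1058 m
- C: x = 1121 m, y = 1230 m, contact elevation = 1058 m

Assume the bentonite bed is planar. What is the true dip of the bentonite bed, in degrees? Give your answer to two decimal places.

Let the plane be z = a·x + b·y + c.
B−A: −642a − 409b = −269;  C−A: 105a + 479b = −269.
Solving gives a = 0.90286, b = −0.75950.
Gradient magnitude |∇z| = √(a² + b²) = √(0.81515 + 0.57684) = 1.17983.
True dip = arctan(1.17983) = 49.72°, dipping toward NW (azimuth ≈ 310°).

49.72°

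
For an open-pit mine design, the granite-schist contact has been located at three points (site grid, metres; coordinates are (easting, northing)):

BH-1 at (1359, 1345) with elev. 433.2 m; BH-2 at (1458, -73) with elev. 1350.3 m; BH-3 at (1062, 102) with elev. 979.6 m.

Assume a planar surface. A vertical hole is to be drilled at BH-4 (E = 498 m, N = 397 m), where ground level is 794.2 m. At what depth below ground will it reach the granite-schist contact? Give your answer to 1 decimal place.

Let the plane be z = a·E + b·N + c.
BH-2−BH-1: 99a − 1418b = 917.1;  BH-3−BH-1: −297a − 1243b = 546.4.
Solving gives a = 0.671000, b = −0.599909.
Then c = 433.2 − a·1359 − b·1345 = 328.19.
At (498, 397): z_contact = 334.16 − 238.16 + 328.19 = 424.18 m.
Depth below ground = 794.2 − 424.18 = 370.0 m.

370.0 m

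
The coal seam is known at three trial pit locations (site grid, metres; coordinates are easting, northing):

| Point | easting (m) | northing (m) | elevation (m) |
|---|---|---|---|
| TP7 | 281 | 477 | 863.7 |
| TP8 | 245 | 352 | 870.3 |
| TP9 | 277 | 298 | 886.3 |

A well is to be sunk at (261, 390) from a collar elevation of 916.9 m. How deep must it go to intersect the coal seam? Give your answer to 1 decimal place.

47.2 m

Let the plane be z = a·easting + b·northing + c.
TP8−TP7: −36a − 125b = 6.6;  TP9−TP7: −4a − 179b = 22.6.
Solving gives a = 0.27651, b = −0.13244.
Then c = 863.7 − a·281 − b·477 = 849.17.
At (261, 390): z_contact = 72.17 − 51.65 + 849.17 = 869.69 m.
Depth below ground = 916.9 − 869.69 = 47.2 m.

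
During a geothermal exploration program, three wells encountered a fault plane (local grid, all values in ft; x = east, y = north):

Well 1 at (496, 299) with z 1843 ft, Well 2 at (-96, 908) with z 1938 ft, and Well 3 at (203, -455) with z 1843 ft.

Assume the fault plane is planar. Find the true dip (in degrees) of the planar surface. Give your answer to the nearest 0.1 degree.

Let the plane be z = a·x + b·y + c.
Well 2−Well 1: −592a + 609b = 95;  Well 3−Well 1: −293a − 754b = 0.
Solving gives a = −0.11464, b = 0.04455.
Gradient magnitude |∇z| = √(a² + b²) = √(0.01314 + 0.00198) = 0.12300.
True dip = arctan(0.12300) = 7.0°, dipping toward ESE (azimuth ≈ 111°).

7.0°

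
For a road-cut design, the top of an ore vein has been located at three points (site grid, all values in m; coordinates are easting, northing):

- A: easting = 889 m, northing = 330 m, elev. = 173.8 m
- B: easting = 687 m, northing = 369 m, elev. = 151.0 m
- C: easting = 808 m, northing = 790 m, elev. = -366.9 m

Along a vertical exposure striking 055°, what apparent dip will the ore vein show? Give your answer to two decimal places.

Let the plane be z = a·easting + b·northing + c.
B−A: −202a + 39b = −22.8;  C−A: −81a + 460b = −540.7.
Solving gives a = −0.11808, b = −1.19623.
Unit vector along 055° is (sin 55°, cos 55°) = (0.8192, 0.5736).
Slope in that direction = a·(0.8192) + b·(0.5736) = −0.78286.
Apparent dip = arctan|0.78286| = 38.06° (true dip is 50.2°, so apparent ≤ true as expected).

38.06°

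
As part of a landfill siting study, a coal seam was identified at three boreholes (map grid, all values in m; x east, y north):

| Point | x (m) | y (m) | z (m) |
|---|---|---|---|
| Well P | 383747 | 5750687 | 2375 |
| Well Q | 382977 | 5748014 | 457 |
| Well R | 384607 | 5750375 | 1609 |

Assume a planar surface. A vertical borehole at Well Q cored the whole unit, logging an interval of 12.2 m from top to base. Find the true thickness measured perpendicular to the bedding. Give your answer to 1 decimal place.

Two edge vectors: Well P→Well Q = (-770, -2673, -1918), Well P→Well R = (860, -312, -766).
Normal n = (Well P→Well Q) × (Well P→Well R) = (1449102, -2239300, 2539020).
So ∂z/∂x = −n_x/n_z = −0.57073 and ∂z/∂y = −n_y/n_z = 0.88195.
|∇z| = √(a²+b²) = 1.05051, so dip δ = arctan(1.05051) = 46.41°.
True thickness = vertical thickness × cos δ = 12.2 × cos 46.41° = 8.4 m.

8.4 m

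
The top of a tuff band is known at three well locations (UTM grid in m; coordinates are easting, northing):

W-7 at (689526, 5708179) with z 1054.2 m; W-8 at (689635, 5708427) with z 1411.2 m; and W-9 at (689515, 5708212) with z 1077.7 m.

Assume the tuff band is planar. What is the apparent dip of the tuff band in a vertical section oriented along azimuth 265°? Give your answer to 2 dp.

Two edge vectors: W-7→W-8 = (109, 248, 357), W-7→W-9 = (-11, 33, 23.5).
Normal n = (W-7→W-8) × (W-7→W-9) = (-5953, -6488.5, 6325).
So ∂z/∂easting = −n_x/n_z = 0.94119 and ∂z/∂northing = −n_y/n_z = 1.02585.
Unit vector along 265° is (sin 265°, cos 265°) = (-0.9962, -0.0872).
Slope in that direction = a·(-0.9962) + b·(-0.0872) = −1.02701.
Apparent dip = arctan|1.02701| = 45.76° (true dip is 54.3°, so apparent ≤ true as expected).

45.76°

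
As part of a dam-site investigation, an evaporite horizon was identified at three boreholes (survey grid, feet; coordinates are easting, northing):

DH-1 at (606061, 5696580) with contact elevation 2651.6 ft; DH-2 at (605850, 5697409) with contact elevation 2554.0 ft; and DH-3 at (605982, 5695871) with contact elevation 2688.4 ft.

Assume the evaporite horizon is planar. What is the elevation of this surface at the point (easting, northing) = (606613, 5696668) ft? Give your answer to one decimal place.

2744.6 ft

Let the plane be z = a·easting + b·northing + c.
DH-2−DH-1: −211a + 829b = −97.6;  DH-3−DH-1: −79a − 709b = 36.8.
Solving gives a = 0.179883770, b = −0.071947557.
Then c = 2651.6 − a·606061 − b·5696580 = 303486.08.
At (606613, 5696668): z = 109119.8 − 409861.3 + 303486.08 = 2744.6 ft.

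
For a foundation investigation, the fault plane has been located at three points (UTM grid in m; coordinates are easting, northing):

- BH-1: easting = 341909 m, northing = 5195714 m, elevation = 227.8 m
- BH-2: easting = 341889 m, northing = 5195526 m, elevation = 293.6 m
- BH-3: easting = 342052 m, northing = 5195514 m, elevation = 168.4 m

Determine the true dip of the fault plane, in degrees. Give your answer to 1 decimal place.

39.7°

Let the plane be z = a·easting + b·northing + c.
BH-2−BH-1: −20a − 188b = 65.8;  BH-3−BH-1: 143a − 200b = −59.4.
Solving gives a = −0.78770, b = −0.26620.
Gradient magnitude |∇z| = √(a² + b²) = √(0.62046 + 0.07086) = 0.83146.
True dip = arctan(0.83146) = 39.7°, dipping toward ENE (azimuth ≈ 071°).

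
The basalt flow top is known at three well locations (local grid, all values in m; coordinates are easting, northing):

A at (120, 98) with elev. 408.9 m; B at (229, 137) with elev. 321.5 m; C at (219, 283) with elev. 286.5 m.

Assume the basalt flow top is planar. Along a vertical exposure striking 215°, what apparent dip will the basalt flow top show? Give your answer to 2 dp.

32.48°

Two edge vectors: A→B = (109, 39, -87.4), A→C = (99, 185, -122.4).
Normal n = (A→B) × (A→C) = (11395.4, 4689, 16304).
So ∂z/∂easting = −n_x/n_z = −0.69893 and ∂z/∂northing = −n_y/n_z = −0.28760.
Unit vector along 215° is (sin 215°, cos 215°) = (-0.5736, -0.8192).
Slope in that direction = a·(-0.5736) + b·(-0.8192) = 0.63648.
Apparent dip = arctan|0.63648| = 32.48° (true dip is 37.1°, so apparent ≤ true as expected).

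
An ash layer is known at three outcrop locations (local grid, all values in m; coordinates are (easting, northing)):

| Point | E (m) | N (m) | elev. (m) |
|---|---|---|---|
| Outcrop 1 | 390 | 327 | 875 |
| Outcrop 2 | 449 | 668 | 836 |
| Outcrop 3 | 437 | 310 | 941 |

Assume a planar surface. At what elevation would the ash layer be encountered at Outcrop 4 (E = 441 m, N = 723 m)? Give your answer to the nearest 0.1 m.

Let the plane be z = a·E + b·N + c.
Outcrop 2−Outcrop 1: 59a + 341b = −39;  Outcrop 3−Outcrop 1: 47a − 17b = 66.
Solving gives a = 1.28262, b = −0.33629.
Then c = 875 − a·390 − b·327 = 484.75.
At (441, 723): z = 565.6 − 243.1 + 484.75 = 807.2 m.

807.2 m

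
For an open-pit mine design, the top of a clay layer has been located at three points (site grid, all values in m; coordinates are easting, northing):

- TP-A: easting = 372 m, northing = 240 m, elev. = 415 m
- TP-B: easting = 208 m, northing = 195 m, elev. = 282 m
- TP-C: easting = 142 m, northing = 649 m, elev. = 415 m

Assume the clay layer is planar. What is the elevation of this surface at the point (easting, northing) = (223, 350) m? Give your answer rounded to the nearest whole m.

Two edge vectors: TP-A→TP-B = (-164, -45, -133), TP-A→TP-C = (-230, 409, 0).
Normal n = (TP-A→TP-B) × (TP-A→TP-C) = (54397, 30590, -77426).
So ∂z/∂easting = −n_x/n_z = 0.70257 and ∂z/∂northing = −n_y/n_z = 0.39509.
Intercept c from TP-A: 415 − 261.36 − 94.82 = 58.82.
At (223, 350): z = 156.7 + 138.3 + 58.82 = 353.8 m.

354 m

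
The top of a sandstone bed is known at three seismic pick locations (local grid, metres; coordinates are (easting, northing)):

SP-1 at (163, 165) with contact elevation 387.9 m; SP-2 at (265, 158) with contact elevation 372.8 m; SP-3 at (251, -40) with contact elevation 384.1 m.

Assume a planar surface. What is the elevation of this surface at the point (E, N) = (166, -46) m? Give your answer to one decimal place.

Let the plane be z = a·E + b·N + c.
SP-2−SP-1: 102a − 7b = −15.1;  SP-3−SP-1: 88a − 205b = −3.8.
Solving gives a = −0.15122, b = −0.04638.
Then c = 387.9 − a·163 − b·165 = 420.20.
At (166, -46): z = −25.1 + 2.1 + 420.20 = 397.2 m.

397.2 m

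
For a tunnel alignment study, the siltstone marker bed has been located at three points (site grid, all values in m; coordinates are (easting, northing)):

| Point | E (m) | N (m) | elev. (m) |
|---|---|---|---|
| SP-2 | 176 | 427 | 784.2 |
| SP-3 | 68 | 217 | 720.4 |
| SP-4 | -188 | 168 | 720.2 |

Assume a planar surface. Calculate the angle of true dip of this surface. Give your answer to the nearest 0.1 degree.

18.9°

Let the plane be z = a·E + b·N + c.
SP-3−SP-2: −108a − 210b = −63.8;  SP-4−SP-2: −364a − 259b = −64.
Solving gives a = −0.06363, b = 0.33654.
Gradient magnitude |∇z| = √(a² + b²) = √(0.00405 + 0.11326) = 0.34250.
True dip = arctan(0.34250) = 18.9°, dipping toward S (azimuth ≈ 169°).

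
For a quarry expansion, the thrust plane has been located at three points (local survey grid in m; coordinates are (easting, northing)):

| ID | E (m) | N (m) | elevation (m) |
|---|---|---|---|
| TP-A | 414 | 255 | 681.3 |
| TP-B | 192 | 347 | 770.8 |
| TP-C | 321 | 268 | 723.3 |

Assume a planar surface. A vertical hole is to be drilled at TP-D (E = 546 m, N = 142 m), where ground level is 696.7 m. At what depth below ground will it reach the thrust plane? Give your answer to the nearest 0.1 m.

58.3 m

Let the plane be z = a·E + b·N + c.
TP-B−TP-A: −222a + 92b = 89.5;  TP-C−TP-A: −93a + 13b = 42.
Solving gives a = −0.47628, b = −0.17646.
Then c = 681.3 − a·414 − b·255 = 923.48.
At (546, 142): z_contact = −260.05 − 25.06 + 923.48 = 638.37 m.
Depth below ground = 696.7 − 638.37 = 58.3 m.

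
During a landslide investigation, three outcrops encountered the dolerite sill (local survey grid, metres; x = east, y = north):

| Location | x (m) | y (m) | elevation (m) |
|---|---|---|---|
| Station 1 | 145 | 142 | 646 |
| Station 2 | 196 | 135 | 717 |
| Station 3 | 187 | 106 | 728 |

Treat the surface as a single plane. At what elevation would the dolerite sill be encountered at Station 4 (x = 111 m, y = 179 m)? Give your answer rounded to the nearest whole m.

574 m

Let the plane be z = a·x + b·y + c.
Station 2−Station 1: 51a − 7b = 71;  Station 3−Station 1: 42a − 36b = 82.
Solving gives a = 1.28534, b = −0.77821.
Then c = 646 − a·145 − b·142 = 570.13.
At (111, 179): z = 142.7 − 139.3 + 570.13 = 573.5 m.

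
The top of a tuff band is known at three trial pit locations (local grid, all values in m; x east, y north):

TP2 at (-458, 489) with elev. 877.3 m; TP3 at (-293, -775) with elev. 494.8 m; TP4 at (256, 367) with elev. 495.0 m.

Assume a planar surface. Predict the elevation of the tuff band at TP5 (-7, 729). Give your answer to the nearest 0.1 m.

Two edge vectors: TP2→TP3 = (165, -1264, -382.5), TP2→TP4 = (714, -122, -382.3).
Normal n = (TP2→TP3) × (TP2→TP4) = (436562.2, -210025.5, 882366).
So ∂z/∂x = −n_x/n_z = −0.49476 and ∂z/∂y = −n_y/n_z = 0.23803.
Intercept c from TP2: 877.3 − 226.60 − 116.39 = 534.30.
At (-7, 729): z = 3.5 + 173.5 + 534.30 = 711.3 m.

711.3 m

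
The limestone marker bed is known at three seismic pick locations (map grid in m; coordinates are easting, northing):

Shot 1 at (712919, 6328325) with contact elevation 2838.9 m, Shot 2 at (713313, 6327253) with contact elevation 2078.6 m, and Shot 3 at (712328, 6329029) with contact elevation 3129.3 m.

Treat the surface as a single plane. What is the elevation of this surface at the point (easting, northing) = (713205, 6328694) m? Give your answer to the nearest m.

Let the plane be z = a·easting + b·northing + c.
Shot 2−Shot 1: 394a − 1072b = −760.3;  Shot 3−Shot 1: −591a + 704b = 290.4.
Solving gives a = 0.62874085, b = 0.94032080.
Then c = 2838.9 − a·712919 − b·6328325 = −6396058.00.
At (713205, 6328694): z = 448421.1 + 5951002.6 − 6396058.00 = 3365.7 m.

3366 m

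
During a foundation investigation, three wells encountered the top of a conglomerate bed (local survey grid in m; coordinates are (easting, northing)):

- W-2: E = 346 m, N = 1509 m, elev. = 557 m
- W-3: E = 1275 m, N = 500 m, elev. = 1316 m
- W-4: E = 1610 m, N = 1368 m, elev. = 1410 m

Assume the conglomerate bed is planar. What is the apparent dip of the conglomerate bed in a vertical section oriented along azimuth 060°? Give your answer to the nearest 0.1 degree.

Let the plane be z = a·E + b·N + c.
W-3−W-2: 929a − 1009b = 759;  W-4−W-2: 1264a − 141b = 853.
Solving gives a = 0.65857, b = −0.14588.
Unit vector along 060° is (sin 60°, cos 60°) = (0.8660, 0.5000).
Slope in that direction = a·(0.8660) + b·(0.5000) = 0.49740.
Apparent dip = arctan|0.49740| = 26.4° (true dip is 34.0°, so apparent ≤ true as expected).

26.4°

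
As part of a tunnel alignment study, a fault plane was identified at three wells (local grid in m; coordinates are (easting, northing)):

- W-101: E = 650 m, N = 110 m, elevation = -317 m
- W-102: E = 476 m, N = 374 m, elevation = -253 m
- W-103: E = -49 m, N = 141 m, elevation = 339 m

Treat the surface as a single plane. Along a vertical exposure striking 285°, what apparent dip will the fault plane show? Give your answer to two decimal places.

Let the plane be z = a·E + b·N + c.
W-102−W-101: −174a + 264b = 64;  W-103−W-101: −699a + 31b = 656.
Solving gives a = −0.95567, b = −0.38745.
Unit vector along 285° is (sin 285°, cos 285°) = (-0.9659, 0.2588).
Slope in that direction = a·(-0.9659) + b·(0.2588) = 0.82282.
Apparent dip = arctan|0.82282| = 39.45° (true dip is 45.9°, so apparent ≤ true as expected).

39.45°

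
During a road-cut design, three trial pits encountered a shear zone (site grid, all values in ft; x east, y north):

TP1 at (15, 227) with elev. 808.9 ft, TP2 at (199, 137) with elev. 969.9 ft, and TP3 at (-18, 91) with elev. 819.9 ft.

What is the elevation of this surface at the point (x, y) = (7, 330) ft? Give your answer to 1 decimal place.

Two edge vectors: TP1→TP2 = (184, -90, 161), TP1→TP3 = (-33, -136, 11).
Normal n = (TP1→TP2) × (TP1→TP3) = (20906, -7337, -27994).
So ∂z/∂x = −n_x/n_z = 0.74680 and ∂z/∂y = −n_y/n_z = −0.26209.
Intercept c from TP1: 808.9 − 11.20 + 59.49 = 857.19.
At (7, 330): z = 5.2 − 86.5 + 857.19 = 775.9 ft.

775.9 ft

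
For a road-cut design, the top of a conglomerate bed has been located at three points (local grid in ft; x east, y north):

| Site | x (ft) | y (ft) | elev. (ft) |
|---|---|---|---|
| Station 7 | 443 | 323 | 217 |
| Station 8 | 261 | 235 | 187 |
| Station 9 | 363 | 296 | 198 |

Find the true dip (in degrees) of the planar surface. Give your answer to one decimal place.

Two edge vectors: Station 7→Station 8 = (-182, -88, -30), Station 7→Station 9 = (-80, -27, -19).
Normal n = (Station 7→Station 8) × (Station 7→Station 9) = (862, -1058, -2126).
So ∂z/∂x = −n_x/n_z = 0.40546 and ∂z/∂y = −n_y/n_z = −0.49765.
Gradient magnitude |∇z| = √(a² + b²) = √(0.16439 + 0.24765) = 0.64191.
True dip = arctan(0.64191) = 32.7°, dipping toward NW (azimuth ≈ 321°).

32.7°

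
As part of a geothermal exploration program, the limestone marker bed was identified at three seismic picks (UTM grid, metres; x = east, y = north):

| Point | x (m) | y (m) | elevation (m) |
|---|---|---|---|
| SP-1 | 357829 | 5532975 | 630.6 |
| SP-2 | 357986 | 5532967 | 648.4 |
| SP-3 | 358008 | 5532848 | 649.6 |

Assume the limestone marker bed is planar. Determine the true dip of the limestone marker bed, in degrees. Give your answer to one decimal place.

Let the plane be z = a·x + b·y + c.
SP-2−SP-1: 157a − 8b = 17.8;  SP-3−SP-1: 179a − 127b = 19.
Solving gives a = 0.11394, b = 0.01098.
Gradient magnitude |∇z| = √(a² + b²) = √(0.01298 + 0.00012) = 0.11446.
True dip = arctan(0.11446) = 6.5°, dipping toward W (azimuth ≈ 264°).

6.5°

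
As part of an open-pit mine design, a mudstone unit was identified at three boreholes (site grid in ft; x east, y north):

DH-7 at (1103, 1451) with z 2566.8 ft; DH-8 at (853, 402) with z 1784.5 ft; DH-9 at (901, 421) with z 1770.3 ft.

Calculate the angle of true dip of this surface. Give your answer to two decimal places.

Let the plane be z = a·x + b·y + c.
DH-8−DH-7: −250a − 1049b = −782.3;  DH-9−DH-7: −202a − 1030b = −796.5.
Solving gives a = −0.65259, b = 0.90129.
Gradient magnitude |∇z| = √(a² + b²) = √(0.42588 + 0.81231) = 1.11274.
True dip = arctan(1.11274) = 48.05°, dipping toward SE (azimuth ≈ 144°).

48.05°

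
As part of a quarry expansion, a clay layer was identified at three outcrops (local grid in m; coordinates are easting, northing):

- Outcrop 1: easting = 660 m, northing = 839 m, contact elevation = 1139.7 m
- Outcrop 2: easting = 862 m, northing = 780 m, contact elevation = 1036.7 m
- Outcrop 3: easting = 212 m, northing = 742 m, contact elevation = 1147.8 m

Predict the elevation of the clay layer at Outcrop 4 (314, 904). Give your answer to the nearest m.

1281 m

Let the plane be z = a·easting + b·northing + c.
Outcrop 2−Outcrop 1: 202a − 59b = −103;  Outcrop 3−Outcrop 1: −448a − 97b = 8.1.
Solving gives a = −0.22746, b = 0.96701.
Then c = 1139.7 − a·660 − b·839 = 478.50.
At (314, 904): z = −71.4 + 874.2 + 478.50 = 1281.3 m.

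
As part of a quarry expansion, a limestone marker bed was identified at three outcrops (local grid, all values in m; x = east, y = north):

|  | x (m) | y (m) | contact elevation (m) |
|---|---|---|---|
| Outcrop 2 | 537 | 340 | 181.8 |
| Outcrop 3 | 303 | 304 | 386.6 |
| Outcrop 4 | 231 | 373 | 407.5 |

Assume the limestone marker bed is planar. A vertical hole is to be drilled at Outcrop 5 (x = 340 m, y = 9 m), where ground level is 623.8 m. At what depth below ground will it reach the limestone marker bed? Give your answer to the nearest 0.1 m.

111.4 m

Let the plane be z = a·x + b·y + c.
Outcrop 3−Outcrop 2: −234a − 36b = 204.8;  Outcrop 4−Outcrop 2: −306a + 33b = 225.7.
Solving gives a = −0.79430, b = −0.52594.
Then c = 181.8 − a·537 − b·340 = 787.16.
At (340, 9): z_contact = −270.06 − 4.73 + 787.16 = 512.36 m.
Depth below ground = 623.8 − 512.36 = 111.4 m.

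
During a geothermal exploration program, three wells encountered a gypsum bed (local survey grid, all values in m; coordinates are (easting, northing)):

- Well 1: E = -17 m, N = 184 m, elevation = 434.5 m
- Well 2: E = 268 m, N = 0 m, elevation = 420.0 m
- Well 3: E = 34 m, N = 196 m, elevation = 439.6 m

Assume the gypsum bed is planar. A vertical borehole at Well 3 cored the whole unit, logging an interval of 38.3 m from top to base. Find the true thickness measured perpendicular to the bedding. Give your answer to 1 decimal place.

Two edge vectors: Well 1→Well 2 = (285, -184, -14.5), Well 1→Well 3 = (51, 12, 5.1).
Normal n = (Well 1→Well 2) × (Well 1→Well 3) = (-764.4, -2193, 12804).
So ∂z/∂E = −n_x/n_z = 0.05970 and ∂z/∂N = −n_y/n_z = 0.17127.
|∇z| = √(a²+b²) = 0.18138, so dip δ = arctan(0.18138) = 10.28°.
True thickness = vertical thickness × cos δ = 38.3 × cos 10.28° = 37.7 m.

37.7 m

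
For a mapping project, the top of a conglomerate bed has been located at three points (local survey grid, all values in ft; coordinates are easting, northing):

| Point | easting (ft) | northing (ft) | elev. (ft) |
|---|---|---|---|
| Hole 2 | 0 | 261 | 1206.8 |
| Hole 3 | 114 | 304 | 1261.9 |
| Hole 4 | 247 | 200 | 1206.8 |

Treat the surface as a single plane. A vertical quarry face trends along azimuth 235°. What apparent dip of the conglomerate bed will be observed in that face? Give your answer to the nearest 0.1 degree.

Two edge vectors: Hole 2→Hole 3 = (114, 43, 55.1), Hole 2→Hole 4 = (247, -61, 0).
Normal n = (Hole 2→Hole 3) × (Hole 2→Hole 4) = (3361.1, 13609.7, -17575).
So ∂z/∂easting = −n_x/n_z = 0.19124 and ∂z/∂northing = −n_y/n_z = 0.77438.
Unit vector along 235° is (sin 235°, cos 235°) = (-0.8192, -0.5736).
Slope in that direction = a·(-0.8192) + b·(-0.5736) = −0.60082.
Apparent dip = arctan|0.60082| = 31.0° (true dip is 38.6°, so apparent ≤ true as expected).

31.0°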